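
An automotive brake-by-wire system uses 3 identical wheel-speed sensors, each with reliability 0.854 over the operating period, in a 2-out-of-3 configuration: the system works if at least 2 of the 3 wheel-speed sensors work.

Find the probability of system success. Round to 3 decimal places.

R = Σ_{i=2}^{3} C(3,i) p^i (1−p)^{3−i} with p = 0.854
C(3,2)·0.854^2·0.146^1 = 0.31944
C(3,3)·0.854^3·0.146^0 = 0.62284
Sum = 0.942

0.942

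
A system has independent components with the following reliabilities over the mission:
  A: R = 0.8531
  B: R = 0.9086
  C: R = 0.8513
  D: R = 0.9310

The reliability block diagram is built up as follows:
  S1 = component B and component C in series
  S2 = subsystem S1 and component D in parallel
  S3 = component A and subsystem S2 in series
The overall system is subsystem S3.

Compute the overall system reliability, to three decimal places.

0.840

Series (B and C): 0.90860 × 0.85130 = 0.77349
Parallel ([0.77349] and D): 1 − (1 − 0.77349)(1 − 0.93100) = 0.98437
Series (A and [0.98437]): 0.85310 × 0.98437 = 0.840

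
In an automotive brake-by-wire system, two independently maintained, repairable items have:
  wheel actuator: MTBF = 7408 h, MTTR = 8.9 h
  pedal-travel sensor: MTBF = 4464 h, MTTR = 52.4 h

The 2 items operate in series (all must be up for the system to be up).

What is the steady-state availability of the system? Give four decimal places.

0.9872

A(wheel actuator) = MTBF/(MTBF+MTTR) = 7408/(7408+8.9) = 0.998800
A(pedal-travel sensor) = MTBF/(MTBF+MTTR) = 4464/(4464+52.4) = 0.988398
Series availability: 0.998800 × 0.988398 = 0.9872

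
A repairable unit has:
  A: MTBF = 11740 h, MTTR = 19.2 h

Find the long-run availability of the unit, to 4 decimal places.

A(A) = MTBF/(MTBF+MTTR) = 11740/(11740+19.2) = 0.9984

0.9984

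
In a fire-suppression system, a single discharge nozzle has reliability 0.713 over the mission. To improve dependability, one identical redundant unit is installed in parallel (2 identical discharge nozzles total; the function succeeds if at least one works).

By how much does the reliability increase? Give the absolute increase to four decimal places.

R_before = 0.713
R_after = 1 − (1 − 0.713)^2 = 0.9176
ΔR = 0.9176 − 0.713 = 0.2046

0.2046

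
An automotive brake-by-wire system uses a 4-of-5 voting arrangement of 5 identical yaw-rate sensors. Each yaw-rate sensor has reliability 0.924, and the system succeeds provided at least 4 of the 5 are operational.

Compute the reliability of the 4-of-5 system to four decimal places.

R = Σ_{i=4}^{5} C(5,i) p^i (1−p)^{5−i} with p = 0.924
C(5,4)·0.924^4·0.076^1 = 0.276995
C(5,5)·0.924^5·0.076^0 = 0.673535
Sum = 0.9505

0.9505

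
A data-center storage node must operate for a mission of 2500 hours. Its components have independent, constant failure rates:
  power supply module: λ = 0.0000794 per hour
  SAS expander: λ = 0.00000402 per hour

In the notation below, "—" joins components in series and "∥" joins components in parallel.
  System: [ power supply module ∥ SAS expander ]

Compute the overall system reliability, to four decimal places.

R(power supply module) = exp(−0.0000794 × 2500) = 0.819960
R(SAS expander) = exp(−0.00000402 × 2500) = 0.990000
Parallel (power supply module and SAS expander): 1 − (1 − 0.819960)(1 − 0.990000) = 0.9982

0.9982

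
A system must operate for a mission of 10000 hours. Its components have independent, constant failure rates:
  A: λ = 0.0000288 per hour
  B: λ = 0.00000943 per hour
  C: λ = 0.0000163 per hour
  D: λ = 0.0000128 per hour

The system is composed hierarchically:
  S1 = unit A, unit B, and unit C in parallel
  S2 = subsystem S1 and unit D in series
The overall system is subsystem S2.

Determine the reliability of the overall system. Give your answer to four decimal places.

R(A) = exp(−0.0000288 × 10000) = 0.749762
R(B) = exp(−0.00000943 × 10000) = 0.910010
R(C) = exp(−0.0000163 × 10000) = 0.849591
R(D) = exp(−0.0000128 × 10000) = 0.879853
Parallel (A, B, and C): 1 − (1 − 0.749762)(1 − 0.910010)(1 − 0.849591) = 0.996613
Series ([0.996613] and D): 0.996613 × 0.879853 = 0.8769

0.8769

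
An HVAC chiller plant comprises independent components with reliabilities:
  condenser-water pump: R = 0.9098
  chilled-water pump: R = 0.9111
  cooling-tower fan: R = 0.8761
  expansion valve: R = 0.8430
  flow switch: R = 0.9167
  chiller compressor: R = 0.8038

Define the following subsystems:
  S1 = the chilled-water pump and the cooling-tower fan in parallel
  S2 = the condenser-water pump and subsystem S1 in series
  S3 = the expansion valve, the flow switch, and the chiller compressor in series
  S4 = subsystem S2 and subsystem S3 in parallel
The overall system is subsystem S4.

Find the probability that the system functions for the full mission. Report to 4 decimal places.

Parallel (chilled-water pump and cooling-tower fan): 1 − (1 − 0.911100)(1 − 0.876100) = 0.988985
Series (condenser-water pump and [0.988985]): 0.909800 × 0.988985 = 0.899779
Series (expansion valve, flow switch, and chiller compressor): 0.843000 × 0.916700 × 0.803800 = 0.621159
Parallel ([0.899779] and [0.621159]): 1 − (1 − 0.899779)(1 − 0.621159) = 0.9620

0.9620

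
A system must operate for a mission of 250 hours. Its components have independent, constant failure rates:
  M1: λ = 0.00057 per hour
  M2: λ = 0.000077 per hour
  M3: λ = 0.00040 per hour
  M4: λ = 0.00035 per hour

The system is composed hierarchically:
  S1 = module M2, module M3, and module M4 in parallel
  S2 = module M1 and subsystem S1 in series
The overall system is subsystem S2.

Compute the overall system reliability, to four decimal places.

0.8671

R(M1) = exp(−0.00057 × 250) = 0.867188
R(M2) = exp(−0.000077 × 250) = 0.980934
R(M3) = exp(−0.00040 × 250) = 0.904837
R(M4) = exp(−0.00035 × 250) = 0.916219
Parallel (M2, M3, and M4): 1 − (1 − 0.980934)(1 − 0.904837)(1 − 0.916219) = 0.999848
Series (M1 and [0.999848]): 0.867188 × 0.999848 = 0.8671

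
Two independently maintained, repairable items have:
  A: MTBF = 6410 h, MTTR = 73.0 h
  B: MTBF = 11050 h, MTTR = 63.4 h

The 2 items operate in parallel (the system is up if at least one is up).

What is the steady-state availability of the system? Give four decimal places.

0.9999

A(A) = MTBF/(MTBF+MTTR) = 6410/(6410+73.0) = 0.988740
A(B) = MTBF/(MTBF+MTTR) = 11050/(11050+63.4) = 0.994295
Parallel availability: 1 − (1 − 0.988740)(1 − 0.994295) = 0.9999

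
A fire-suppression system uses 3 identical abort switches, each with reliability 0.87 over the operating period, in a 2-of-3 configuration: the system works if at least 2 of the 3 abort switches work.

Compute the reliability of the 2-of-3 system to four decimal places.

0.9537

R = Σ_{i=2}^{3} C(3,i) p^i (1−p)^{3−i} with p = 0.87
C(3,2)·0.87^2·0.13^1 = 0.295191
C(3,3)·0.87^3·0.13^0 = 0.658503
Sum = 0.9537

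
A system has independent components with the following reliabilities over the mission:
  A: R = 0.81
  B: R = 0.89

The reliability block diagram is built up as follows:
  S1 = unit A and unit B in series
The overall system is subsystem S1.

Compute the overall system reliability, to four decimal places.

Series (A and B): 0.810000 × 0.890000 = 0.7209

0.7209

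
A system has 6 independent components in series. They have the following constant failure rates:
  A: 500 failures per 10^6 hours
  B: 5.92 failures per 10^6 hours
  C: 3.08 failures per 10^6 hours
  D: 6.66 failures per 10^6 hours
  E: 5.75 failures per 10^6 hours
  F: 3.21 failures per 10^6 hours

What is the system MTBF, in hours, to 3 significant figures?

1910

Series of exponential components: λ_sys = Σ λ_i
λ_sys = 0.000500 + 0.00000592 + 0.00000308 + 0.00000666 + 0.00000575 + 0.00000321 = 5.2462e-04 /h
MTBF = 1 / λ_sys = 1910 h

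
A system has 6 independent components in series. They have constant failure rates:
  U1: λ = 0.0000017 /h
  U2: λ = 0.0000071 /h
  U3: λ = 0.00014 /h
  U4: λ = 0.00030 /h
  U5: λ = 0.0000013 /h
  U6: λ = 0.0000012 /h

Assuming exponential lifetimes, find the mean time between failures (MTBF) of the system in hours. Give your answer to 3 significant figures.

Series of exponential components: λ_sys = Σ λ_i
λ_sys = 0.0000017 + 0.0000071 + 0.00014 + 0.00030 + 0.0000013 + 0.0000012 = 4.5130e-04 /h
MTBF = 1 / λ_sys = 2220 h

2220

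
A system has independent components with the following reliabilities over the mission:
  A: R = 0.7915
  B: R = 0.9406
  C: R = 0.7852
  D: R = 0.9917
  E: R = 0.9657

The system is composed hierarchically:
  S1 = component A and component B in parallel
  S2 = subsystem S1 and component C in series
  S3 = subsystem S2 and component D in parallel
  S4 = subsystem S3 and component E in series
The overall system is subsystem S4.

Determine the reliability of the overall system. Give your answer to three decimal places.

Parallel (A and B): 1 − (1 − 0.79150)(1 − 0.94060) = 0.98762
Series ([0.98762] and C): 0.98762 × 0.78520 = 0.77548
Parallel ([0.77548] and D): 1 − (1 − 0.77548)(1 − 0.99170) = 0.99814
Series ([0.99814] and E): 0.99814 × 0.96570 = 0.964

0.964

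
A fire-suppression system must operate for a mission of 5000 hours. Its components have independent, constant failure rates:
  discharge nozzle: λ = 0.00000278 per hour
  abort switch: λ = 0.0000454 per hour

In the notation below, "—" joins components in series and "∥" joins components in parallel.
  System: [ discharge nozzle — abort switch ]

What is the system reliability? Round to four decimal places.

0.7859

R(discharge nozzle) = exp(−0.00000278 × 5000) = 0.986196
R(abort switch) = exp(−0.0000454 × 5000) = 0.796921
Series (discharge nozzle and abort switch): 0.986196 × 0.796921 = 0.7859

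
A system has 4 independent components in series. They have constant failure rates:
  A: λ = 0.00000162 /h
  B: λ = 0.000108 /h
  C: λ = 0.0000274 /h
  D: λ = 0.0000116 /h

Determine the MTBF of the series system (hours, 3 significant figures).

6730

Series of exponential components: λ_sys = Σ λ_i
λ_sys = 0.00000162 + 0.000108 + 0.0000274 + 0.0000116 = 1.4862e-04 /h
MTBF = 1 / λ_sys = 6730 h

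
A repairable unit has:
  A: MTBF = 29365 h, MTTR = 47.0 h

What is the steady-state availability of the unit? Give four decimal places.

A(A) = MTBF/(MTBF+MTTR) = 29365/(29365+47.0) = 0.9984

0.9984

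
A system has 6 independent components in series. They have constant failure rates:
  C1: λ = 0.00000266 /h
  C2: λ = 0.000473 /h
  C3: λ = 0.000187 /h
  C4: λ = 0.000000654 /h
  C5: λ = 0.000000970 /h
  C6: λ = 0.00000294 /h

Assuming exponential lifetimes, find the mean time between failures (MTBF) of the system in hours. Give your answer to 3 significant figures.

1500

Series of exponential components: λ_sys = Σ λ_i
λ_sys = 0.00000266 + 0.000473 + 0.000187 + 0.000000654 + 0.000000970 + 0.00000294 = 6.6722e-04 /h
MTBF = 1 / λ_sys = 1500 h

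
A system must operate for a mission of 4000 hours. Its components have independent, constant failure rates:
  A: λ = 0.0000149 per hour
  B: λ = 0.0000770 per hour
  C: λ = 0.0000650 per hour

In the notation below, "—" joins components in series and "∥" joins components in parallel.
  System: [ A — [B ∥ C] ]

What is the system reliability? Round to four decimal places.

R(A) = exp(−0.0000149 × 4000) = 0.942141
R(B) = exp(−0.0000770 × 4000) = 0.734915
R(C) = exp(−0.0000650 × 4000) = 0.771052
Parallel (B and C): 1 − (1 − 0.734915)(1 − 0.771052) = 0.939309
Series (A and [0.939309]): 0.942141 × 0.939309 = 0.8850

0.8850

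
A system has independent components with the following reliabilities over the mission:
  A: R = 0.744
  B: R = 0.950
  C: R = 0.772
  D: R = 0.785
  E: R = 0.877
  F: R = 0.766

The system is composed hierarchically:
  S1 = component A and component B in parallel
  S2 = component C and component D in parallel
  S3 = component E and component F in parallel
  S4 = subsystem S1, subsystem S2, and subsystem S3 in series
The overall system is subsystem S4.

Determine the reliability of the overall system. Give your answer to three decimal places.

0.912

Parallel (A and B): 1 − (1 − 0.74400)(1 − 0.95000) = 0.98720
Parallel (C and D): 1 − (1 − 0.77200)(1 − 0.78500) = 0.95098
Parallel (E and F): 1 − (1 − 0.87700)(1 − 0.76600) = 0.97122
Series ([0.98720], [0.95098], and [0.97122]): 0.98720 × 0.95098 × 0.97122 = 0.912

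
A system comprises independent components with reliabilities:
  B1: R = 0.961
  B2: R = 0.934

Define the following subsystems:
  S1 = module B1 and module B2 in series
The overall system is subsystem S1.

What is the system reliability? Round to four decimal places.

0.8976

Series (B1 and B2): 0.961000 × 0.934000 = 0.8976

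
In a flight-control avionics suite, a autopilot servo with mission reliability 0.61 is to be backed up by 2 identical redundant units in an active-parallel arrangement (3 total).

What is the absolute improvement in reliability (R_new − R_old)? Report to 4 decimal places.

R_before = 0.61
R_after = 1 − (1 − 0.61)^3 = 0.9407
ΔR = 0.9407 − 0.61 = 0.3307

0.3307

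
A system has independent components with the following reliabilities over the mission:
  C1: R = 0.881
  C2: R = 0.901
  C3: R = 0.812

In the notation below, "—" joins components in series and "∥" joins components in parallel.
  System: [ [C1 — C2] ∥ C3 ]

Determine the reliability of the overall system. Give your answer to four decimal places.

Series (C1 and C2): 0.881000 × 0.901000 = 0.793781
Parallel ([0.793781] and C3): 1 − (1 − 0.793781)(1 − 0.812000) = 0.9612

0.9612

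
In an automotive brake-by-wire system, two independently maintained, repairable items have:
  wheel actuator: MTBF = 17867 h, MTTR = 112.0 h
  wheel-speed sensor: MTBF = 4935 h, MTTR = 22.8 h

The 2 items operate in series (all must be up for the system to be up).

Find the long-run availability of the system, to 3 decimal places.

A(wheel actuator) = MTBF/(MTBF+MTTR) = 17867/(17867+112.0) = 0.993771
A(wheel-speed sensor) = MTBF/(MTBF+MTTR) = 4935/(4935+22.8) = 0.995401
Series availability: 0.993771 × 0.995401 = 0.989

0.989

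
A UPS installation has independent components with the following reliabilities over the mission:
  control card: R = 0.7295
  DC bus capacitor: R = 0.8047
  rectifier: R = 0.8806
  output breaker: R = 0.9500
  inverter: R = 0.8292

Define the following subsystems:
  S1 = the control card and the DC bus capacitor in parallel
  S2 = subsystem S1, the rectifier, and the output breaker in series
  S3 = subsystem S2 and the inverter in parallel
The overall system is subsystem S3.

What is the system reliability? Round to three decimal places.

0.965

Parallel (control card and DC bus capacitor): 1 − (1 − 0.72950)(1 − 0.80470) = 0.94717
Series ([0.94717], rectifier, and output breaker): 0.94717 × 0.88060 × 0.95000 = 0.79237
Parallel ([0.79237] and inverter): 1 − (1 − 0.79237)(1 − 0.82920) = 0.965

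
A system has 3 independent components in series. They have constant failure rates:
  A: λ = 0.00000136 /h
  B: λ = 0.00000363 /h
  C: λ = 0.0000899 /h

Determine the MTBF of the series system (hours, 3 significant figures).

Series of exponential components: λ_sys = Σ λ_i
λ_sys = 0.00000136 + 0.00000363 + 0.0000899 = 9.4890e-05 /h
MTBF = 1 / λ_sys = 10500 h

10500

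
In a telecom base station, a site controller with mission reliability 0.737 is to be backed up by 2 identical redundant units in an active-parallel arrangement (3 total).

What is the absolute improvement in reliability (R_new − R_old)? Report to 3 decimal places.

R_before = 0.737
R_after = 1 − (1 − 0.737)^3 = 0.982
ΔR = 0.982 − 0.737 = 0.245

0.245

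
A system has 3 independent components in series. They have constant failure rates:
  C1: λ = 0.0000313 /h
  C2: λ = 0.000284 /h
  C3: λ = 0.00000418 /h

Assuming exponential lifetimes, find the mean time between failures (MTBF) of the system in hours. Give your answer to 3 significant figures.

Series of exponential components: λ_sys = Σ λ_i
λ_sys = 0.0000313 + 0.000284 + 0.00000418 = 3.1948e-04 /h
MTBF = 1 / λ_sys = 3130 h

3130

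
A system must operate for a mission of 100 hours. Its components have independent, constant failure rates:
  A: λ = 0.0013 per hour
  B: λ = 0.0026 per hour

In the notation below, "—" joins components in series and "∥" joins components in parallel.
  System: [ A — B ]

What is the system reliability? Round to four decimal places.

R(A) = exp(−0.0013 × 100) = 0.878095
R(B) = exp(−0.0026 × 100) = 0.771052
Series (A and B): 0.878095 × 0.771052 = 0.6771

0.6771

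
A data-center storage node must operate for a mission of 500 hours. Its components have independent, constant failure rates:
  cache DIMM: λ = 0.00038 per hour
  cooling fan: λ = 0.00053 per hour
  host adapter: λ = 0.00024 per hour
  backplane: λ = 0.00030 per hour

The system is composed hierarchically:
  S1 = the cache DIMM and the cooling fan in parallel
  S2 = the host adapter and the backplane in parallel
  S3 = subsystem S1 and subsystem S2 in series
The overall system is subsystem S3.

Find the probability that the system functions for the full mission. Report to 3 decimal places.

0.945

R(cache DIMM) = exp(−0.00038 × 500) = 0.82696
R(cooling fan) = exp(−0.00053 × 500) = 0.76721
R(host adapter) = exp(−0.00024 × 500) = 0.88692
R(backplane) = exp(−0.00030 × 500) = 0.86071
Parallel (cache DIMM and cooling fan): 1 − (1 − 0.82696)(1 − 0.76721) = 0.95972
Parallel (host adapter and backplane): 1 − (1 − 0.88692)(1 − 0.86071) = 0.98425
Series ([0.95972] and [0.98425]): 0.95972 × 0.98425 = 0.945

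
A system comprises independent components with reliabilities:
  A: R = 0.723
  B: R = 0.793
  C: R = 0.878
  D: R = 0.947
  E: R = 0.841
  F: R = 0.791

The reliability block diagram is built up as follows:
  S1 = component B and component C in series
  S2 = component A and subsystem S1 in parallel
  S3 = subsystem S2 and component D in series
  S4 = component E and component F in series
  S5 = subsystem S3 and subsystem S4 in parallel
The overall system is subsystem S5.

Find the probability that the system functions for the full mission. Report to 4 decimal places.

0.9556

Series (B and C): 0.793000 × 0.878000 = 0.696254
Parallel (A and [0.696254]): 1 − (1 − 0.723000)(1 − 0.696254) = 0.915862
Series ([0.915862] and D): 0.915862 × 0.947000 = 0.867321
Series (E and F): 0.841000 × 0.791000 = 0.665231
Parallel ([0.867321] and [0.665231]): 1 − (1 − 0.867321)(1 − 0.665231) = 0.9556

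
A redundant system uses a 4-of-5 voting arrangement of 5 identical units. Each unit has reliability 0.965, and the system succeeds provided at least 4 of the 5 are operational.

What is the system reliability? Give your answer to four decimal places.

R = Σ_{i=4}^{5} C(5,i) p^i (1−p)^{5−i} with p = 0.965
C(5,4)·0.965^4·0.035^1 = 0.151757
C(5,5)·0.965^5·0.035^0 = 0.836829
Sum = 0.9886

0.9886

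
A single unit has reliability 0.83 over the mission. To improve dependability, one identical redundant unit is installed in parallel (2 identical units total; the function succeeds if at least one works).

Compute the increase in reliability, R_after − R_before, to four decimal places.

0.1411

R_before = 0.83
R_after = 1 − (1 − 0.83)^2 = 0.9711
ΔR = 0.9711 − 0.83 = 0.1411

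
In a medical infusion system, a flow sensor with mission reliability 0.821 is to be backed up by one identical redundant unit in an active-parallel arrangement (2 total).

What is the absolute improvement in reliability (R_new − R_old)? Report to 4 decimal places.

0.1470

R_before = 0.821
R_after = 1 − (1 − 0.821)^2 = 0.9680
ΔR = 0.9680 − 0.821 = 0.1470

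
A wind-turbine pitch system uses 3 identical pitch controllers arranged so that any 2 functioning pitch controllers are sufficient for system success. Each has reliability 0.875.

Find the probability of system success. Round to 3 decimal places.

R = Σ_{i=2}^{3} C(3,i) p^i (1−p)^{3−i} with p = 0.875
C(3,2)·0.875^2·0.125^1 = 0.28711
C(3,3)·0.875^3·0.125^0 = 0.66992
Sum = 0.957

0.957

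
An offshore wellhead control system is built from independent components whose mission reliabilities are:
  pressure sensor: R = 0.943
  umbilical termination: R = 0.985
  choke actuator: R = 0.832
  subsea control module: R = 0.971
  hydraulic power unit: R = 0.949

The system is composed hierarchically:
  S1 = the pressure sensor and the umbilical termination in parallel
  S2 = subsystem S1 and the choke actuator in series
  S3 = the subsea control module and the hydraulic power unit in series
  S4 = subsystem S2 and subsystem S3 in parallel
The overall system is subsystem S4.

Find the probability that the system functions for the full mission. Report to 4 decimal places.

Parallel (pressure sensor and umbilical termination): 1 − (1 − 0.943000)(1 − 0.985000) = 0.999145
Series ([0.999145] and choke actuator): 0.999145 × 0.832000 = 0.831289
Series (subsea control module and hydraulic power unit): 0.971000 × 0.949000 = 0.921479
Parallel ([0.831289] and [0.921479]): 1 − (1 − 0.831289)(1 − 0.921479) = 0.9868

0.9868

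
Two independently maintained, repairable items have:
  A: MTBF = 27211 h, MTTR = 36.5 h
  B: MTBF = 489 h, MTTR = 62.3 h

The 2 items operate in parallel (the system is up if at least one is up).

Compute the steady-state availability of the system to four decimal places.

A(A) = MTBF/(MTBF+MTTR) = 27211/(27211+36.5) = 0.998660
A(B) = MTBF/(MTBF+MTTR) = 489/(489+62.3) = 0.886994
Parallel availability: 1 − (1 − 0.998660)(1 − 0.886994) = 0.9998

0.9998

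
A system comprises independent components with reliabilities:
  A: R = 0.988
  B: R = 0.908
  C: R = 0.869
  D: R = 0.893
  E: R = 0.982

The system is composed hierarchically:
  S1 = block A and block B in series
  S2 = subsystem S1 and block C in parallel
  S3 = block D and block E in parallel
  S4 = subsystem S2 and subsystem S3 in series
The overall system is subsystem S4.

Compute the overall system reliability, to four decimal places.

0.9846

Series (A and B): 0.988000 × 0.908000 = 0.897104
Parallel ([0.897104] and C): 1 − (1 − 0.897104)(1 − 0.869000) = 0.986521
Parallel (D and E): 1 − (1 − 0.893000)(1 − 0.982000) = 0.998074
Series ([0.986521] and [0.998074]): 0.986521 × 0.998074 = 0.9846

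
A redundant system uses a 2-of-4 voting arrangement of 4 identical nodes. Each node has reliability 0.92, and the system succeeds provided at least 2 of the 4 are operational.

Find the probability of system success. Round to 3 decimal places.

R = Σ_{i=2}^{4} C(4,i) p^i (1−p)^{4−i} with p = 0.92
C(4,2)·0.92^2·0.08^2 = 0.03250
C(4,3)·0.92^3·0.08^1 = 0.24918
C(4,4)·0.92^4·0.08^0 = 0.71639
Sum = 0.998

0.998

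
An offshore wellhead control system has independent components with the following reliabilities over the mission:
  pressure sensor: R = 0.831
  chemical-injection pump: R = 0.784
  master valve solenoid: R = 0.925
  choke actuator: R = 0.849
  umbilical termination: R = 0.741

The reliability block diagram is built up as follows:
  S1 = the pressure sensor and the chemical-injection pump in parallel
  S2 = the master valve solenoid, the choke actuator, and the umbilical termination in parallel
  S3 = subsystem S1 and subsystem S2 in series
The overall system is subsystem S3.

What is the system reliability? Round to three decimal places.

0.961

Parallel (pressure sensor and chemical-injection pump): 1 − (1 − 0.83100)(1 − 0.78400) = 0.96350
Parallel (master valve solenoid, choke actuator, and umbilical termination): 1 − (1 − 0.92500)(1 − 0.84900)(1 − 0.74100) = 0.99707
Series ([0.96350] and [0.99707]): 0.96350 × 0.99707 = 0.961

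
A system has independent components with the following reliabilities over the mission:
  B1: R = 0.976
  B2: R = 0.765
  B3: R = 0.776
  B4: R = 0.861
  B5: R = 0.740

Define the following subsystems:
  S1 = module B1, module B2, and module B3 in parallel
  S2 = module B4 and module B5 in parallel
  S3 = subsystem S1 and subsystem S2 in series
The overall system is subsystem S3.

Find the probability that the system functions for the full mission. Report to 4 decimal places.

Parallel (B1, B2, and B3): 1 − (1 − 0.976000)(1 − 0.765000)(1 − 0.776000) = 0.998737
Parallel (B4 and B5): 1 − (1 − 0.861000)(1 − 0.740000) = 0.963860
Series ([0.998737] and [0.963860]): 0.998737 × 0.963860 = 0.9626

0.9626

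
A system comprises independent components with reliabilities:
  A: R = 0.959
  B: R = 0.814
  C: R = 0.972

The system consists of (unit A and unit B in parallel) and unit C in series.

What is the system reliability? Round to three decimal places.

Parallel (A and B): 1 − (1 − 0.95900)(1 − 0.81400) = 0.99237
Series ([0.99237] and C): 0.99237 × 0.97200 = 0.965

0.965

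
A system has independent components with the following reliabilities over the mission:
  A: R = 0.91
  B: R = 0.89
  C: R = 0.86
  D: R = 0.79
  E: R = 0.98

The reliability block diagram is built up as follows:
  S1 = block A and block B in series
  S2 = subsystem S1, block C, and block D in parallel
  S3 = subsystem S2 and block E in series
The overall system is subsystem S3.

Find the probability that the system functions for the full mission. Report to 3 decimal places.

0.975

Series (A and B): 0.91000 × 0.89000 = 0.80990
Parallel ([0.80990], C, and D): 1 − (1 − 0.80990)(1 − 0.86000)(1 − 0.79000) = 0.99441
Series ([0.99441] and E): 0.99441 × 0.98000 = 0.975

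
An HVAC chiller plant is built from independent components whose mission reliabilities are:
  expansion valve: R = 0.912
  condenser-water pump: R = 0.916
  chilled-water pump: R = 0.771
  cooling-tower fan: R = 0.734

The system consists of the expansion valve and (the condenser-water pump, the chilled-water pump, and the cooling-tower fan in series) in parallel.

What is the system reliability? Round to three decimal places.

0.958

Series (condenser-water pump, chilled-water pump, and cooling-tower fan): 0.91600 × 0.77100 × 0.73400 = 0.51838
Parallel (expansion valve and [0.51838]): 1 − (1 − 0.91200)(1 − 0.51838) = 0.958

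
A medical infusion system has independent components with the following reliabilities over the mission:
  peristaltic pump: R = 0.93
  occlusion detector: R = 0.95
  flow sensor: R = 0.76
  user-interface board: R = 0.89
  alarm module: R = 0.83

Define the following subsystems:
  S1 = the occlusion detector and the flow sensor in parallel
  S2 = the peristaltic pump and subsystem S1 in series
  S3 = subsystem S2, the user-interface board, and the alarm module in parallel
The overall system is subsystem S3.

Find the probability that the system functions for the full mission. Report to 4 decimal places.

0.9985

Parallel (occlusion detector and flow sensor): 1 − (1 − 0.950000)(1 − 0.760000) = 0.988000
Series (peristaltic pump and [0.988000]): 0.930000 × 0.988000 = 0.918840
Parallel ([0.918840], user-interface board, and alarm module): 1 − (1 − 0.918840)(1 − 0.890000)(1 − 0.830000) = 0.9985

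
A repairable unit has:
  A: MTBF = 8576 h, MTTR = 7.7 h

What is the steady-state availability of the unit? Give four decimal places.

A(A) = MTBF/(MTBF+MTTR) = 8576/(8576+7.7) = 0.9991

0.9991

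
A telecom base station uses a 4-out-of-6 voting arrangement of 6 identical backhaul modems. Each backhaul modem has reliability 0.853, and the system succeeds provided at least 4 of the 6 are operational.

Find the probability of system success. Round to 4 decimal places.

R = Σ_{i=4}^{6} C(6,i) p^i (1−p)^{6−i} with p = 0.853
C(6,4)·0.853^4·0.147^2 = 0.171602
C(6,5)·0.853^5·0.147^1 = 0.398303
C(6,6)·0.853^6·0.147^0 = 0.385207
Sum = 0.9551

0.9551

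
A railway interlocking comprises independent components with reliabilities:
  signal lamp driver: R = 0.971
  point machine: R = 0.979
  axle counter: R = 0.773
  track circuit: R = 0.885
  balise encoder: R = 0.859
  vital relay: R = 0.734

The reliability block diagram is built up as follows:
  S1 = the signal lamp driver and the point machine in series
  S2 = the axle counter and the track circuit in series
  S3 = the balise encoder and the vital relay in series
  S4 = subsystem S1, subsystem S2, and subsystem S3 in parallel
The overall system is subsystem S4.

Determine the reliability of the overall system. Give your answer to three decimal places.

Series (signal lamp driver and point machine): 0.97100 × 0.97900 = 0.95061
Series (axle counter and track circuit): 0.77300 × 0.88500 = 0.68411
Series (balise encoder and vital relay): 0.85900 × 0.73400 = 0.63051
Parallel ([0.95061], [0.68411], and [0.63051]): 1 − (1 − 0.95061)(1 − 0.68411)(1 − 0.63051) = 0.994

0.994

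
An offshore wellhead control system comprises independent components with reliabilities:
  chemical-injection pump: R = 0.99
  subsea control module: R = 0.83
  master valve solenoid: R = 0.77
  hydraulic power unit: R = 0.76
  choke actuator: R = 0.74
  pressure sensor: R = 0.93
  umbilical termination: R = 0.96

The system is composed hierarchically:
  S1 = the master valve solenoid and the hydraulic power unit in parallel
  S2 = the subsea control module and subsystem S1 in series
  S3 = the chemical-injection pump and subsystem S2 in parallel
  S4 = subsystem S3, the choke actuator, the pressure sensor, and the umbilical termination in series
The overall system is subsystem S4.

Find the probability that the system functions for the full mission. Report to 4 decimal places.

0.6592

Parallel (master valve solenoid and hydraulic power unit): 1 − (1 − 0.770000)(1 − 0.760000) = 0.944800
Series (subsea control module and [0.944800]): 0.830000 × 0.944800 = 0.784184
Parallel (chemical-injection pump and [0.784184]): 1 − (1 − 0.990000)(1 − 0.784184) = 0.997842
Series ([0.997842], choke actuator, pressure sensor, and umbilical termination): 0.997842 × 0.740000 × 0.930000 × 0.960000 = 0.6592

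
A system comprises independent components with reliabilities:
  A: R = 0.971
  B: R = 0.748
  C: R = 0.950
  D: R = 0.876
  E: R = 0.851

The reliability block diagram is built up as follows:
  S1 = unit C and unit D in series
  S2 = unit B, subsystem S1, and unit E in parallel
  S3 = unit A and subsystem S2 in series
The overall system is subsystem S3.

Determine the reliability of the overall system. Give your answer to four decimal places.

0.9649

Series (C and D): 0.950000 × 0.876000 = 0.832200
Parallel (B, [0.832200], and E): 1 − (1 − 0.748000)(1 − 0.832200)(1 − 0.851000) = 0.993699
Series (A and [0.993699]): 0.971000 × 0.993699 = 0.9649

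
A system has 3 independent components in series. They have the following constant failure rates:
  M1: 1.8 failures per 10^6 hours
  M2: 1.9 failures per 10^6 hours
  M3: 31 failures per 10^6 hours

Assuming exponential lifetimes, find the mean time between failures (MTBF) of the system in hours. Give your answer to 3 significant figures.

28800

Series of exponential components: λ_sys = Σ λ_i
λ_sys = 0.0000018 + 0.0000019 + 0.000031 = 3.4700e-05 /h
MTBF = 1 / λ_sys = 28800 h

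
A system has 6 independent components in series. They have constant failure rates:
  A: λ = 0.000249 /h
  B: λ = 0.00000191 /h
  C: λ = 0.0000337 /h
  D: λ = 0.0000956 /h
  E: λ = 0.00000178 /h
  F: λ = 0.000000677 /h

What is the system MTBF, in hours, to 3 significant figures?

Series of exponential components: λ_sys = Σ λ_i
λ_sys = 0.000249 + 0.00000191 + 0.0000337 + 0.0000956 + 0.00000178 + 0.000000677 = 3.8267e-04 /h
MTBF = 1 / λ_sys = 2610 h

2610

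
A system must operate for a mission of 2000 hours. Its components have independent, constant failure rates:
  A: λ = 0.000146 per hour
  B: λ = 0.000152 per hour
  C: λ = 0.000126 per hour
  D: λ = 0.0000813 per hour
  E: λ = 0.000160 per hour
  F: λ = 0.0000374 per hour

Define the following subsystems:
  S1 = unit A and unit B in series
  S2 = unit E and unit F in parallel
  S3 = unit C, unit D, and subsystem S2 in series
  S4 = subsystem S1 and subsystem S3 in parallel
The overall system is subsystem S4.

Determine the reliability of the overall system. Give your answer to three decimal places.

R(A) = exp(−0.000146 × 2000) = 0.74677
R(B) = exp(−0.000152 × 2000) = 0.73786
R(C) = exp(−0.000126 × 2000) = 0.77724
R(D) = exp(−0.0000813 × 2000) = 0.84993
R(E) = exp(−0.000160 × 2000) = 0.72615
R(F) = exp(−0.0000374 × 2000) = 0.92793
Series (A and B): 0.74677 × 0.73786 = 0.55101
Parallel (E and F): 1 − (1 − 0.72615)(1 − 0.92793) = 0.98026
Series (C, D, and [0.98026]): 0.77724 × 0.84993 × 0.98026 = 0.64756
Parallel ([0.55101] and [0.64756]): 1 − (1 − 0.55101)(1 − 0.64756) = 0.842

0.842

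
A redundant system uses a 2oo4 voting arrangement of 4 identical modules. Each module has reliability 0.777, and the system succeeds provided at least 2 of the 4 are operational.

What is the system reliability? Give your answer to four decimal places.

0.9631

R = Σ_{i=2}^{4} C(4,i) p^i (1−p)^{4−i} with p = 0.777
C(4,2)·0.777^2·0.223^2 = 0.180137
C(4,3)·0.777^3·0.223^1 = 0.418435
C(4,4)·0.777^4·0.223^0 = 0.364489
Sum = 0.9631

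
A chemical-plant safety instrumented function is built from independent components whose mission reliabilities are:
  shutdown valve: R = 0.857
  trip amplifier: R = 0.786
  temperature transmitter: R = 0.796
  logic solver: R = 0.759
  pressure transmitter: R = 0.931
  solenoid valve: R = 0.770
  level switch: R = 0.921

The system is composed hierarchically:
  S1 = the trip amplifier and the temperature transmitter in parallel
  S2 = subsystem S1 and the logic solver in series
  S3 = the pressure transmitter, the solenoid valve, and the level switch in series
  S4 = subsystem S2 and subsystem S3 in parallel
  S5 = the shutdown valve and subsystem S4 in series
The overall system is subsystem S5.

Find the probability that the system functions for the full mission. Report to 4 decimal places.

0.7772

Parallel (trip amplifier and temperature transmitter): 1 − (1 − 0.786000)(1 − 0.796000) = 0.956344
Series ([0.956344] and logic solver): 0.956344 × 0.759000 = 0.725865
Series (pressure transmitter, solenoid valve, and level switch): 0.931000 × 0.770000 × 0.921000 = 0.660237
Parallel ([0.725865] and [0.660237]): 1 − (1 − 0.725865)(1 − 0.660237) = 0.906859
Series (shutdown valve and [0.906859]): 0.857000 × 0.906859 = 0.7772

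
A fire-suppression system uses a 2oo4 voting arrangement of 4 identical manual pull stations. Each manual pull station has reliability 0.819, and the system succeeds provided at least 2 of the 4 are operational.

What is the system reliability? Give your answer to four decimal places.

0.9795

R = Σ_{i=2}^{4} C(4,i) p^i (1−p)^{4−i} with p = 0.819
C(4,2)·0.819^2·0.181^2 = 0.131849
C(4,3)·0.819^3·0.181^1 = 0.397732
C(4,4)·0.819^4·0.181^0 = 0.449920
Sum = 0.9795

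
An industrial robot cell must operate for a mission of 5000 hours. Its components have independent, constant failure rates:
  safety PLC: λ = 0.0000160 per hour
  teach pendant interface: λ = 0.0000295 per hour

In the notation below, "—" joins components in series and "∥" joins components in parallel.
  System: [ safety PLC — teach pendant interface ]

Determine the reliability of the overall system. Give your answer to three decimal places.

0.797

R(safety PLC) = exp(−0.0000160 × 5000) = 0.92312
R(teach pendant interface) = exp(−0.0000295 × 5000) = 0.86286
Series (safety PLC and teach pendant interface): 0.92312 × 0.86286 = 0.797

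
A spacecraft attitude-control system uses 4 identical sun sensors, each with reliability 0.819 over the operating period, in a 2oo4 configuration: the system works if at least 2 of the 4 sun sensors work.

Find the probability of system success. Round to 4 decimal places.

R = Σ_{i=2}^{4} C(4,i) p^i (1−p)^{4−i} with p = 0.819
C(4,2)·0.819^2·0.181^2 = 0.131849
C(4,3)·0.819^3·0.181^1 = 0.397732
C(4,4)·0.819^4·0.181^0 = 0.449920
Sum = 0.9795

0.9795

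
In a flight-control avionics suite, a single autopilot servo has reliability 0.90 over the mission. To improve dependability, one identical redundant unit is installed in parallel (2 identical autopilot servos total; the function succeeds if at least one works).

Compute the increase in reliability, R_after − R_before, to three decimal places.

0.090

R_before = 0.90
R_after = 1 − (1 − 0.90)^2 = 0.990
ΔR = 0.990 − 0.90 = 0.090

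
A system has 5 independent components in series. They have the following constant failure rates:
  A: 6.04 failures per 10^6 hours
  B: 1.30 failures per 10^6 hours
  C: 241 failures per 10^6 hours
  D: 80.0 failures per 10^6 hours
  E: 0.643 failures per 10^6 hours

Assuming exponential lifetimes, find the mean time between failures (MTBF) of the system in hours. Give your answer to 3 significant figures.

3040

Series of exponential components: λ_sys = Σ λ_i
λ_sys = 0.00000604 + 0.00000130 + 0.000241 + 0.0000800 + 0.000000643 = 3.2898e-04 /h
MTBF = 1 / λ_sys = 3040 h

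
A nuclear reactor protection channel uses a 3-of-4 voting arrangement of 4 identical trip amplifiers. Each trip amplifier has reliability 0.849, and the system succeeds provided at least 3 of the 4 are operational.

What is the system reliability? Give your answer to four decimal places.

R = Σ_{i=3}^{4} C(4,i) p^i (1−p)^{4−i} with p = 0.849
C(4,3)·0.849^3·0.151^1 = 0.369624
C(4,4)·0.849^4·0.151^0 = 0.519554
Sum = 0.8892

0.8892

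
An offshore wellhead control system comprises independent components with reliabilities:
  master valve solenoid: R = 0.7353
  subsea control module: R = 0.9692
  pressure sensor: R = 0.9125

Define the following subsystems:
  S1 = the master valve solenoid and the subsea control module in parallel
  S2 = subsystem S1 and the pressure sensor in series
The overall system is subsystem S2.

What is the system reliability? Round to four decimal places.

Parallel (master valve solenoid and subsea control module): 1 − (1 − 0.735300)(1 − 0.969200) = 0.991847
Series ([0.991847] and pressure sensor): 0.991847 × 0.912500 = 0.9051

0.9051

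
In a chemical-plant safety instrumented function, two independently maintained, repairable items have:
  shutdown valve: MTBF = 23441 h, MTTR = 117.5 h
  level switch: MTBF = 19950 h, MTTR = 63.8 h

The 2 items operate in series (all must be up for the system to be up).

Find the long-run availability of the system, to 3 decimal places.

A(shutdown valve) = MTBF/(MTBF+MTTR) = 23441/(23441+117.5) = 0.995012
A(level switch) = MTBF/(MTBF+MTTR) = 19950/(19950+63.8) = 0.996812
Series availability: 0.995012 × 0.996812 = 0.992

0.992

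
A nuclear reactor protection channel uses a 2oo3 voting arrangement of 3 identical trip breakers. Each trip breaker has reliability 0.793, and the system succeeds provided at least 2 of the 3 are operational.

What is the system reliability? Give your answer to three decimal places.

R = Σ_{i=2}^{3} C(3,i) p^i (1−p)^{3−i} with p = 0.793
C(3,2)·0.793^2·0.207^1 = 0.39052
C(3,3)·0.793^3·0.207^0 = 0.49868
Sum = 0.889

0.889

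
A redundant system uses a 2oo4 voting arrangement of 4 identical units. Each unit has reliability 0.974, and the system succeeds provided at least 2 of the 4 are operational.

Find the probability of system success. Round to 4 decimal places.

R = Σ_{i=2}^{4} C(4,i) p^i (1−p)^{4−i} with p = 0.974
C(4,2)·0.974^2·0.026^2 = 0.003848
C(4,3)·0.974^3·0.026^1 = 0.096097
C(4,4)·0.974^4·0.026^0 = 0.899986
Sum = 0.9999

0.9999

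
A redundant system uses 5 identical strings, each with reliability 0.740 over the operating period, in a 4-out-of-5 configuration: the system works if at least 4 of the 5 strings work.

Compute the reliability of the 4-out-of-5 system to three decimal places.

R = Σ_{i=4}^{5} C(5,i) p^i (1−p)^{5−i} with p = 0.740
C(5,4)·0.740^4·0.260^1 = 0.38983
C(5,5)·0.740^5·0.260^0 = 0.22190
Sum = 0.612

0.612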